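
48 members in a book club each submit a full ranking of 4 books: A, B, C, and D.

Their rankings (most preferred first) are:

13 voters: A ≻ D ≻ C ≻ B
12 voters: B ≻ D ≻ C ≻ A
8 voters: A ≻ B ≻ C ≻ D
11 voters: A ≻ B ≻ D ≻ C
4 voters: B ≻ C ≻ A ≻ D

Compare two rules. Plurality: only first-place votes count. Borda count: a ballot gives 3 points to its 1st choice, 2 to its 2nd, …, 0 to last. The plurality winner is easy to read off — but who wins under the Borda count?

Plurality first-place counts: A 32, B 16, C 0, D 0 → A.
Borda totals: A 100, B 86, C 41, D 61 → A.

A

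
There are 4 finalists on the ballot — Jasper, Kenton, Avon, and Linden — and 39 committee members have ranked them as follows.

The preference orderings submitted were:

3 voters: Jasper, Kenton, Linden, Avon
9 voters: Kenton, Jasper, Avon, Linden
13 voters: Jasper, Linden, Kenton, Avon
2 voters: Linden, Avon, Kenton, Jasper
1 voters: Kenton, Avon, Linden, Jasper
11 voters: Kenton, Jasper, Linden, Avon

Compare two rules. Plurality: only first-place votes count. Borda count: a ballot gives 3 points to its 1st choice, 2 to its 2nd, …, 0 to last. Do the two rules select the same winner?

No

Plurality first-place counts: Jasper 16, Kenton 21, Avon 0, Linden 2 → Kenton.
Borda totals: Jasper 88, Kenton 84, Avon 15, Linden 47 → Jasper.
The two rules disagree: plurality picks Kenton, Borda picks Jasper.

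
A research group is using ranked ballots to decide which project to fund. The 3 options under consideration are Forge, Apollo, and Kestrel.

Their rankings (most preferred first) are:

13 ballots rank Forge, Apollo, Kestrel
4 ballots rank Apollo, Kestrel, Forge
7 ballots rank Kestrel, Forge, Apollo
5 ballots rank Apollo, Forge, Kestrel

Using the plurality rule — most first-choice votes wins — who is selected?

First-place vote totals:
  Forge: 13
  Apollo: 9
  Kestrel: 7
Forge has the most first-place votes.

Forge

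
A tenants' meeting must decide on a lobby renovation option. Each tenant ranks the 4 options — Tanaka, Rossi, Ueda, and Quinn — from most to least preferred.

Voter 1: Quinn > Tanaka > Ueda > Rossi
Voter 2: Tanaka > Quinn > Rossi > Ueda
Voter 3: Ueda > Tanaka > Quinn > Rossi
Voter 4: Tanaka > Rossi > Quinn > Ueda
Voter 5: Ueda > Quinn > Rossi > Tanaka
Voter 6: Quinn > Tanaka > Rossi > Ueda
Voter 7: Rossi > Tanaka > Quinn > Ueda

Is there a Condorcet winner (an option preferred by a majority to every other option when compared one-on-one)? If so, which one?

Head-to-head results (7 voters total):
Tanaka vs Rossi: Tanaka wins 5–2.
Tanaka vs Ueda: Tanaka wins 5–2.
Tanaka vs Quinn: Tanaka wins 4–3.
Rossi vs Ueda: Rossi wins 4–3.
Rossi vs Quinn: Quinn wins 5–2.
Ueda vs Quinn: Quinn wins 5–2.
Tanaka beats each rival — Rossi (5–2), Ueda (5–2), Quinn (4–3) — so Tanaka is the Condorcet winner.

Tanaka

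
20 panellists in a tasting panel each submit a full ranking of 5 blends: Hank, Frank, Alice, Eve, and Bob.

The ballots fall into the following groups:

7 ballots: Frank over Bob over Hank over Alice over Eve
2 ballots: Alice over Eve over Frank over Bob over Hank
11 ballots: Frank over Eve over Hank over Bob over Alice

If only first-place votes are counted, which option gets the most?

First-place vote totals:
  Hank: 0
  Frank: 18
  Alice: 2
  Eve: 0
  Bob: 0
Frank has the most first-place votes.

Frank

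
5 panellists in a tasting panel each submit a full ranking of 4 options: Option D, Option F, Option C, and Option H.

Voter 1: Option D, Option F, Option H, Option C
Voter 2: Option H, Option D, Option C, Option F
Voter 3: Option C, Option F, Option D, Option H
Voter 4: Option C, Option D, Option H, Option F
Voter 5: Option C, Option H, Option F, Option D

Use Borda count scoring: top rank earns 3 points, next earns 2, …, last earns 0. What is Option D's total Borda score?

Borda scores:
  Option D: 3 + 2 + 1 + 2 + 0 = 8
  Option F: 2 + 0 + 2 + 0 + 1 = 5
  Option C: 0 + 1 + 3 + 3 + 3 = 10
  Option H: 1 + 3 + 0 + 1 + 2 = 7

8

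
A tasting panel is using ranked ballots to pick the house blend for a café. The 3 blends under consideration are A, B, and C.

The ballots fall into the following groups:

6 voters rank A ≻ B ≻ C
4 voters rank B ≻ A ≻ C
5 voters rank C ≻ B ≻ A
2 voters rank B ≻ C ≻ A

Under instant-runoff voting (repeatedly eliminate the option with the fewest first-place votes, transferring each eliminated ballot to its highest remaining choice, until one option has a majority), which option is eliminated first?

Round 1: A 6, B 6, C 5. C has the fewest and is eliminated.
Round 2: B 11, A 6. B has a majority.

C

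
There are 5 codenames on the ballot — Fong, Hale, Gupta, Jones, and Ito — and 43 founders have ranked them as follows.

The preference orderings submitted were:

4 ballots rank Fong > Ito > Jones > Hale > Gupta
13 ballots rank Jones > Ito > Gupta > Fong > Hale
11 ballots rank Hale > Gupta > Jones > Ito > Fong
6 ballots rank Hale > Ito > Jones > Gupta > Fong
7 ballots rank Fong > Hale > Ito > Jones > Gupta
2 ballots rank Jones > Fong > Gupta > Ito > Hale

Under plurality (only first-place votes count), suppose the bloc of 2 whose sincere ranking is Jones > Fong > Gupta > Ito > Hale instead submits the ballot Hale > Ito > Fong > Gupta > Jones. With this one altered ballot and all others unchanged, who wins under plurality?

First-place totals with the altered ballot: Fong 11, Hale 19, Gupta 0, Jones 13, Ito 0.
The winner is unchanged: still Hale.

Hale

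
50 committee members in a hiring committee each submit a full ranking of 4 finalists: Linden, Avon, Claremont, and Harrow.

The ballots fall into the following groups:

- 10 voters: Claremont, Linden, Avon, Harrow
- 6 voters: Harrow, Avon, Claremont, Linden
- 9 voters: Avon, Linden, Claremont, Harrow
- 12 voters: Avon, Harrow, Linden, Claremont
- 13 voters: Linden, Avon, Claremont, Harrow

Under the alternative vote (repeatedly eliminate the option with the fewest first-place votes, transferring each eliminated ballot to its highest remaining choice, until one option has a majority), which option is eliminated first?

Round 1: Avon 21, Linden 13, Claremont 10, Harrow 6. Harrow has the fewest and is eliminated.
Round 2: Avon 27, Linden 13, Claremont 10. Avon has a majority.

Harrow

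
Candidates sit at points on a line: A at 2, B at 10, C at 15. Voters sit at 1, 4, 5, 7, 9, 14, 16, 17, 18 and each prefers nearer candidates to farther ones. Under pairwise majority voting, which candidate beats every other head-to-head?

B

With single-peaked preferences on a line, the Condorcet winner is the candidate closest to the median voter.
The median voter (position 9) is closest to B at 10.
Check: B vs A — voters closer to B: 6 of 9.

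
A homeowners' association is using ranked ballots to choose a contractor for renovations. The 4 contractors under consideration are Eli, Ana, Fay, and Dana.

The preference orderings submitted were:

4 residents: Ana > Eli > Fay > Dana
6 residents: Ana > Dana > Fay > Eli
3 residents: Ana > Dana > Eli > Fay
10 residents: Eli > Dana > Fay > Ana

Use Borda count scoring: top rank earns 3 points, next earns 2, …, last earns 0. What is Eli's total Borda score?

Borda scores:
  Eli: 4·2 + 6·0 + 3·1 + 10·3 = 41
  Ana: 4·3 + 6·3 + 3·3 + 10·0 = 39
  Fay: 4·1 + 6·1 + 3·0 + 10·1 = 20
  Dana: 4·0 + 6·2 + 3·2 + 10·2 = 38

41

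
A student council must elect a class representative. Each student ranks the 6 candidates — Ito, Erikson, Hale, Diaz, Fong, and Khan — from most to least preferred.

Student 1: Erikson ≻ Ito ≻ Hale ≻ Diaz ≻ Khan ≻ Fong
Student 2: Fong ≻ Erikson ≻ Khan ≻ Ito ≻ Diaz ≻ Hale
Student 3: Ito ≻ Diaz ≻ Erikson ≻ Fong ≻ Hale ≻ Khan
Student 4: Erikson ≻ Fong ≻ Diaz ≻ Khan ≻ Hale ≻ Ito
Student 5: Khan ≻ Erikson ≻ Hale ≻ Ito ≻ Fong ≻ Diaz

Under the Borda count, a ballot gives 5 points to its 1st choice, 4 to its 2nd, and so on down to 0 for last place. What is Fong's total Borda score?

Borda scores:
  Ito: 4 + 2 + 5 + 0 + 2 = 13
  Erikson: 5 + 4 + 3 + 5 + 4 = 21
  Hale: 3 + 0 + 1 + 1 + 3 = 8
  Diaz: 2 + 1 + 4 + 3 + 0 = 10
  Fong: 0 + 5 + 2 + 4 + 1 = 12
  Khan: 1 + 3 + 0 + 2 + 5 = 11

12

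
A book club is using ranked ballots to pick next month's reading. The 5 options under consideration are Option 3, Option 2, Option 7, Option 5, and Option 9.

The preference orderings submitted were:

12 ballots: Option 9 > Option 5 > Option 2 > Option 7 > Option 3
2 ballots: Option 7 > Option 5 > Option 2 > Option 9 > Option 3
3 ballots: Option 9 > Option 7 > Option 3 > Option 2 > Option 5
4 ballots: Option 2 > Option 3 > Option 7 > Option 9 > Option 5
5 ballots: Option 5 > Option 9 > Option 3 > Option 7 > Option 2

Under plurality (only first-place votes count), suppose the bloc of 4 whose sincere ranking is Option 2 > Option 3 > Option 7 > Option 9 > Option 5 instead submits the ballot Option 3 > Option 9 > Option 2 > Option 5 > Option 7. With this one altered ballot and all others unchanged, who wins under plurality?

Option 9

First-place totals with the altered ballot: Option 3 4, Option 2 0, Option 7 2, Option 5 5, Option 9 15.
The winner is unchanged: still Option 9.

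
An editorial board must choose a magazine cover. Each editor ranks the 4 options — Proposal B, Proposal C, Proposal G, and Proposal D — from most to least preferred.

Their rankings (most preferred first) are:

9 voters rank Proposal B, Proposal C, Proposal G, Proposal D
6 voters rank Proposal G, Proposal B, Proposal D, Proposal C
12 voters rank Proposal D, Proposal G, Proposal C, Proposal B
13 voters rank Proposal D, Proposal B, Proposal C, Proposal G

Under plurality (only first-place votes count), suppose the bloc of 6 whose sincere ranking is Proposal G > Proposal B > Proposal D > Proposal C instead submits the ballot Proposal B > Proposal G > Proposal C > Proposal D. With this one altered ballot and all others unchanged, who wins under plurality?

First-place totals with the altered ballot: Proposal B 15, Proposal C 0, Proposal G 0, Proposal D 25.
The winner is unchanged: still Proposal D.

Proposal D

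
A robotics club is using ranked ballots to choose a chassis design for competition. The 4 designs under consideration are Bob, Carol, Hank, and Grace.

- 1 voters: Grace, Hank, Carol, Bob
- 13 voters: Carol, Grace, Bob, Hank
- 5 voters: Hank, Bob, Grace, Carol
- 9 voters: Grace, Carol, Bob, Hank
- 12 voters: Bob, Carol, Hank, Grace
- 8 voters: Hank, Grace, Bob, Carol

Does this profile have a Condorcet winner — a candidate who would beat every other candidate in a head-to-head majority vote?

Head-to-head results (48 voters total):
Bob vs Carol: Bob wins 25–23.
Bob vs Hank: Bob wins 34–14.
Bob vs Grace: Grace wins 31–17.
Carol vs Hank: Carol wins 34–14.
Carol vs Grace: Carol wins 25–23.
Hank vs Grace: Hank wins 25–23.
No candidate beats all others: Bob beats Carol beats Grace beats Bob, a majority cycle.

No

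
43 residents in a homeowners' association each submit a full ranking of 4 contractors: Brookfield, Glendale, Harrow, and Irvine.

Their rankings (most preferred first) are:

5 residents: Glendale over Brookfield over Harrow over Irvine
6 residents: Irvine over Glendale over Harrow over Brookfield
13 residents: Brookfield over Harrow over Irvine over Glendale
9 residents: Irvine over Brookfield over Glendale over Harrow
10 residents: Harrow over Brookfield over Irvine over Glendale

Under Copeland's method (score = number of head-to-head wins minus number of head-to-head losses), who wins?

Pairwise results:
  Brookfield vs Glendale: Brookfield wins 32–11.
  Brookfield vs Harrow: Brookfield wins 27–16.
  Brookfield vs Irvine: Brookfield wins 28–15.
  Glendale vs Harrow: Harrow wins 23–20.
  Glendale vs Irvine: Irvine wins 38–5.
  Harrow vs Irvine: Harrow wins 28–15.
Copeland scores (wins − losses):
  Brookfield: 3 − 0 = 3
  Glendale: 0 − 3 = -3
  Harrow: 2 − 1 = 1
  Irvine: 1 − 2 = -1
Brookfield has the best Copeland score.

Brookfield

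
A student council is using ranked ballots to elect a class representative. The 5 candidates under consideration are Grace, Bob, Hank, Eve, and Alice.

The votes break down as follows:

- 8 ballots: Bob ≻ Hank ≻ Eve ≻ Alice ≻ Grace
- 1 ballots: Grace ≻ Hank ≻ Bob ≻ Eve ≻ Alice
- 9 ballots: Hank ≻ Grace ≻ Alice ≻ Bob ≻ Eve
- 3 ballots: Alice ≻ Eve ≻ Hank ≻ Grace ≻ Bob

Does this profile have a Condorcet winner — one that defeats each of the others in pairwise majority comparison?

Yes

Head-to-head results (21 voters total):
Grace vs Bob: Grace wins 13–8.
Grace vs Hank: Hank wins 20–1.
Grace vs Eve: Eve wins 11–10.
Grace vs Alice: Alice wins 11–10.
Bob vs Hank: Hank wins 13–8.
Bob vs Eve: Bob wins 18–3.
Bob vs Alice: Alice wins 12–9.
Hank vs Eve: Hank wins 18–3.
Hank vs Alice: Hank wins 18–3.
Eve vs Alice: Alice wins 12–9.
Hank beats each rival — Grace (20–1), Bob (13–8), Eve (18–3), Alice (18–3) — so Hank is the Condorcet winner.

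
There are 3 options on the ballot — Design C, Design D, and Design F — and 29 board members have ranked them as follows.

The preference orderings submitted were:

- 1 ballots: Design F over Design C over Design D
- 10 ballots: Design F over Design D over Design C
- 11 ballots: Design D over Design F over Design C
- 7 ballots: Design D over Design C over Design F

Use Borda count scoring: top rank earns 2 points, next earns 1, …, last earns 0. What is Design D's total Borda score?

Borda scores:
  Design C: 1 + 10·0 + 11·0 + 7·1 = 8
  Design D: 0 + 10·1 + 11·2 + 7·2 = 46
  Design F: 2 + 10·2 + 11·1 + 7·0 = 33

46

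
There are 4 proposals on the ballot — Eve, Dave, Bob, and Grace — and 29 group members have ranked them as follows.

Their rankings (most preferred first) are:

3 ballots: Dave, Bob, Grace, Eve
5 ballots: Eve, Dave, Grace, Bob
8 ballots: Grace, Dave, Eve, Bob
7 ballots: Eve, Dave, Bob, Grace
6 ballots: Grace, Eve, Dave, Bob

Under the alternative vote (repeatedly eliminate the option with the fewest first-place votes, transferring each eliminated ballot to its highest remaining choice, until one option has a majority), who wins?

Round 1: Grace 14, Eve 12, Dave 3, Bob 0. Bob has the fewest and is eliminated.
Round 2: Grace 14, Eve 12, Dave 3. Dave has the fewest and is eliminated.
Round 3: Grace 17, Eve 12. Grace has a majority.

Grace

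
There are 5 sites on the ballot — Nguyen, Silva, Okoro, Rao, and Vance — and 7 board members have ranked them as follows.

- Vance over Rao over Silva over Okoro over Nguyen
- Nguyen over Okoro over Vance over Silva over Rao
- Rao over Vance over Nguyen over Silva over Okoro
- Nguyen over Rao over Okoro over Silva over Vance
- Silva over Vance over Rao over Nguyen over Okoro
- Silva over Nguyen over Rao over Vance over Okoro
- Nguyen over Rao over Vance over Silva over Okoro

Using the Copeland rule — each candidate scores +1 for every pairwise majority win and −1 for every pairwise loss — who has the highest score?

Nguyen

Pairwise results:
  Nguyen vs Silva: Nguyen wins 4–3.
  Nguyen vs Okoro: Nguyen wins 6–1.
  Nguyen vs Rao: Nguyen wins 4–3.
  Nguyen vs Vance: Nguyen wins 4–3.
  Silva vs Okoro: Silva wins 5–2.
  Silva vs Rao: Rao wins 4–3.
  Silva vs Vance: Vance wins 4–3.
  Okoro vs Rao: Rao wins 6–1.
  Okoro vs Vance: Vance wins 5–2.
  Rao vs Vance: Rao wins 4–3.
Copeland scores (wins − losses):
  Nguyen: 4 − 0 = 4
  Silva: 1 − 3 = -2
  Okoro: 0 − 4 = -4
  Rao: 3 − 1 = 2
  Vance: 2 − 2 = 0
Nguyen has the best Copeland score.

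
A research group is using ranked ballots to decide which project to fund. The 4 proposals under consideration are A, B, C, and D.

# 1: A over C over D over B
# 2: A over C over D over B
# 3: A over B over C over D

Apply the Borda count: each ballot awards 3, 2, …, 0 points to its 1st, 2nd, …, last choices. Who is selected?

A

Borda scores:
  A: 3 + 3 + 3 = 9
  B: 0 + 0 + 2 = 2
  C: 2 + 2 + 1 = 5
  D: 1 + 1 + 0 = 2
A has the highest total.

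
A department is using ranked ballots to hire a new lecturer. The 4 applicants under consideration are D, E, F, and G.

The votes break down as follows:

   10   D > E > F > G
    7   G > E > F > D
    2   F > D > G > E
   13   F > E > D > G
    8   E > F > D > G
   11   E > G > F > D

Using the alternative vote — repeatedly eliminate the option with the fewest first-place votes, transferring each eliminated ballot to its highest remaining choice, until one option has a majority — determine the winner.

Round 1: E 19, F 15, D 10, G 7. G has the fewest and is eliminated.
Round 2: E 26, F 15, D 10. E has a majority.

E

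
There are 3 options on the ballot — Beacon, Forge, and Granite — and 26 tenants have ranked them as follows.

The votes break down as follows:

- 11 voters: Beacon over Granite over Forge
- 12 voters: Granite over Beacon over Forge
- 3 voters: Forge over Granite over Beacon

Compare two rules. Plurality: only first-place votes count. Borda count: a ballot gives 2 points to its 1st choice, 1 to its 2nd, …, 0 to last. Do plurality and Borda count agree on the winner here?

Plurality first-place counts: Beacon 11, Forge 3, Granite 12 → Granite.
Borda totals: Beacon 34, Forge 6, Granite 38 → Granite.
The two rules agree on Granite.

Yes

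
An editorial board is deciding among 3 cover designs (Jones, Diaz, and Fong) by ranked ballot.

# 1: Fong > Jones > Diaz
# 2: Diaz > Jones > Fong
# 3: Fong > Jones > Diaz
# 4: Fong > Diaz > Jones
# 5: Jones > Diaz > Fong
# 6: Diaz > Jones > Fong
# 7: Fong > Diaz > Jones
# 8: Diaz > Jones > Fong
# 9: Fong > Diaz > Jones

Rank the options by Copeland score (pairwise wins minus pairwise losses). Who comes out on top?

Pairwise results:
  Jones vs Diaz: Diaz wins 6–3.
  Jones vs Fong: Fong wins 5–4.
  Diaz vs Fong: Fong wins 5–4.
Copeland scores (wins − losses):
  Jones: 0 − 2 = -2
  Diaz: 1 − 1 = 0
  Fong: 2 − 0 = 2
Fong has the best Copeland score.

Fong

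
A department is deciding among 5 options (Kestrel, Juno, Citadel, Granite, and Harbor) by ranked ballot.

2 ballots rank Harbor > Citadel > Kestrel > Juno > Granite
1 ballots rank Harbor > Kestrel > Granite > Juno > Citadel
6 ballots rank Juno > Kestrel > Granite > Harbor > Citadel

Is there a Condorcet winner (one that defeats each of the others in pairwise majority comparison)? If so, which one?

Head-to-head results (9 voters total):
Kestrel vs Juno: Juno wins 6–3.
Kestrel vs Citadel: Kestrel wins 7–2.
Kestrel vs Granite: Kestrel wins 9–0.
Kestrel vs Harbor: Kestrel wins 6–3.
Juno vs Citadel: Juno wins 7–2.
Juno vs Granite: Juno wins 8–1.
Juno vs Harbor: Juno wins 6–3.
Citadel vs Granite: Granite wins 7–2.
Citadel vs Harbor: Harbor wins 9–0.
Granite vs Harbor: Granite wins 6–3.
Juno beats each rival — Kestrel (6–3), Citadel (7–2), Granite (8–1), Harbor (6–3) — so Juno is the Condorcet winner.

Juno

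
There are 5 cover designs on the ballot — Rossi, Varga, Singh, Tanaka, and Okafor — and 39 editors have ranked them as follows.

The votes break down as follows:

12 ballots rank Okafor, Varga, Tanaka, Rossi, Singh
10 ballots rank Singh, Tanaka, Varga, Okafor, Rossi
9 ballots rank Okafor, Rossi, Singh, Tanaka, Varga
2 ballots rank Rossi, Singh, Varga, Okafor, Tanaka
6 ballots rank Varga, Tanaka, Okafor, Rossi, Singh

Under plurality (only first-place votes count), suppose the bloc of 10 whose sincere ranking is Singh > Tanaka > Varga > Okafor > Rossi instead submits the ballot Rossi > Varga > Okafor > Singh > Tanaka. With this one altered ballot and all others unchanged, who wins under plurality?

First-place totals with the altered ballot: Rossi 12, Varga 6, Singh 0, Tanaka 0, Okafor 21.
The winner is unchanged: still Okafor.

Okafor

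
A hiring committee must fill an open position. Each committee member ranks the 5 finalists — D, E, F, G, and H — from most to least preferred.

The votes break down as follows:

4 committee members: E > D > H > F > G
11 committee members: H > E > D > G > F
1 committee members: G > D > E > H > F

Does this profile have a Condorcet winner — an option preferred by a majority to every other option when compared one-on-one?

Head-to-head results (16 voters total):
D vs E: E wins 15–1.
D vs F: D wins 16–0.
D vs G: D wins 15–1.
D vs H: H wins 11–5.
E vs F: E wins 16–0.
E vs G: E wins 15–1.
E vs H: H wins 11–5.
F vs G: G wins 12–4.
F vs H: H wins 16–0.
G vs H: H wins 15–1.
H beats each rival — D (11–5), E (11–5), F (16–0), G (15–1) — so H is the Condorcet winner.

Yes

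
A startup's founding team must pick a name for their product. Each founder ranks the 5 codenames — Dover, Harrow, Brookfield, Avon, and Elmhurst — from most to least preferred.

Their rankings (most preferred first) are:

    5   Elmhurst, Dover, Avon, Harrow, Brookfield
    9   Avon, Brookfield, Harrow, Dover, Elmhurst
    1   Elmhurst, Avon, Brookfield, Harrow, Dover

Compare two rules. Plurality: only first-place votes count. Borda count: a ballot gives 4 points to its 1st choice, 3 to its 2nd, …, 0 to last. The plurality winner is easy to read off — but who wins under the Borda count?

Avon

Plurality first-place counts: Dover 0, Harrow 0, Brookfield 0, Avon 9, Elmhurst 6 → Avon.
Borda totals: Dover 24, Harrow 24, Brookfield 29, Avon 49, Elmhurst 24 → Avon.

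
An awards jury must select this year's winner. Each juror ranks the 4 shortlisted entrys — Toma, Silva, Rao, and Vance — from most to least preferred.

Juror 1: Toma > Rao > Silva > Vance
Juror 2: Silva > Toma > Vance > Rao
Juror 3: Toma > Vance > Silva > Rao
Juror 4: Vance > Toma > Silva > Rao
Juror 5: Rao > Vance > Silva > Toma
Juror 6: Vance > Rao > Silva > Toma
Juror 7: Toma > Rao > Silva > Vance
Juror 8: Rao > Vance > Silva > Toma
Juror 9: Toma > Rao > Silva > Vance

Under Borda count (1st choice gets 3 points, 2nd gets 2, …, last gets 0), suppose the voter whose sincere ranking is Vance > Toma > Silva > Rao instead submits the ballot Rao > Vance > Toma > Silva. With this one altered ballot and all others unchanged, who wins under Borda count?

Borda totals with the altered ballot: Toma 15, Silva 10, Rao 17, Vance 12.
The switch changes the winner from Toma to Rao.

Rao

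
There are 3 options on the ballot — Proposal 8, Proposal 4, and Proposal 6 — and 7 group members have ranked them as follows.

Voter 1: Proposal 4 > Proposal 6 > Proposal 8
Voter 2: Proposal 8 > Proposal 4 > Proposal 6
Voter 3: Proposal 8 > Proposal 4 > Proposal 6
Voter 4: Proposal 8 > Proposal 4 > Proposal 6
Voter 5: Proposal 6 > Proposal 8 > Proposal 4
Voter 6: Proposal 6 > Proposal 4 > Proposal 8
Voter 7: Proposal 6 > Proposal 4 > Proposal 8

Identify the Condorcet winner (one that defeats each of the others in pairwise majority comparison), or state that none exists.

Head-to-head results (7 voters total):
Proposal 8 vs Proposal 4: Proposal 8 wins 4–3.
Proposal 8 vs Proposal 6: Proposal 6 wins 4–3.
Proposal 4 vs Proposal 6: Proposal 4 wins 4–3.
No candidate beats all others: Proposal 8 beats Proposal 4 beats Proposal 6 beats Proposal 8, a majority cycle.

There is no Condorcet winner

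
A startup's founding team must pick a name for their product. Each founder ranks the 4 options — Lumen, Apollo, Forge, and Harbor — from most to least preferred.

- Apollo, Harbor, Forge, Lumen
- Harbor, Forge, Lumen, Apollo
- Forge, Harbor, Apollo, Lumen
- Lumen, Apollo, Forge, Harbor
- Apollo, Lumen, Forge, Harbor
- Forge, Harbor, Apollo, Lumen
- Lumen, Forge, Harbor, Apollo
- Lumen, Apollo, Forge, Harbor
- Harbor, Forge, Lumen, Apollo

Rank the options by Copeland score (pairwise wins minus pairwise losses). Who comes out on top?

Pairwise results:
  Lumen vs Apollo: Lumen wins 5–4.
  Lumen vs Forge: Forge wins 5–4.
  Lumen vs Harbor: Harbor wins 5–4.
  Apollo vs Forge: Forge wins 5–4.
  Apollo vs Harbor: Harbor wins 5–4.
  Forge vs Harbor: Forge wins 6–3.
Copeland scores (wins − losses):
  Lumen: 1 − 2 = -1
  Apollo: 0 − 3 = -3
  Forge: 3 − 0 = 3
  Harbor: 2 − 1 = 1
Forge has the best Copeland score.

Forge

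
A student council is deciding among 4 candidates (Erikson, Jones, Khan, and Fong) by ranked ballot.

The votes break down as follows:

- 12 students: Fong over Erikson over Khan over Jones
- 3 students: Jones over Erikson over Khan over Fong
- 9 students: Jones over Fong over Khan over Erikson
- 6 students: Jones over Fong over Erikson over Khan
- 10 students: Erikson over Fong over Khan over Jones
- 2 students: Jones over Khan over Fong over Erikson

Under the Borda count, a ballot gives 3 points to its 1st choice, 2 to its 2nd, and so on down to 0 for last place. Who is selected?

Borda scores:
  Erikson: 12·2 + 3·2 + 9·0 + 6·1 + 10·3 + 2·0 = 66
  Jones: 12·0 + 3·3 + 9·3 + 6·3 + 10·0 + 2·3 = 60
  Khan: 12·1 + 3·1 + 9·1 + 6·0 + 10·1 + 2·2 = 38
  Fong: 12·3 + 3·0 + 9·2 + 6·2 + 10·2 + 2·1 = 88
Fong has the highest total.

Fong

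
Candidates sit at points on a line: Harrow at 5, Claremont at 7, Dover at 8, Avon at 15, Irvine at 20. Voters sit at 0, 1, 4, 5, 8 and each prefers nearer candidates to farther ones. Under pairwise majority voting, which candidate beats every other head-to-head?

Harrow

With single-peaked preferences on a line, the Condorcet winner is the candidate closest to the median voter.
The median voter (position 4) is closest to Harrow at 5.
Check: Harrow vs Avon — voters closer to Harrow: 5 of 5.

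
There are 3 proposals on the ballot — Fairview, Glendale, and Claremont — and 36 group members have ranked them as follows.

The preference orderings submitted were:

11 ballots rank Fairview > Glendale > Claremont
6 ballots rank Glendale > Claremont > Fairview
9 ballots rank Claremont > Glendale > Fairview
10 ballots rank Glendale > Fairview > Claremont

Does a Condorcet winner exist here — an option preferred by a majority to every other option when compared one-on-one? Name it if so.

Head-to-head results (36 voters total):
Fairview vs Glendale: Glendale wins 25–11.
Fairview vs Claremont: Fairview wins 21–15.
Glendale vs Claremont: Glendale wins 27–9.
Glendale beats each rival — Fairview (25–11), Claremont (27–9) — so Glendale is the Condorcet winner.

Glendale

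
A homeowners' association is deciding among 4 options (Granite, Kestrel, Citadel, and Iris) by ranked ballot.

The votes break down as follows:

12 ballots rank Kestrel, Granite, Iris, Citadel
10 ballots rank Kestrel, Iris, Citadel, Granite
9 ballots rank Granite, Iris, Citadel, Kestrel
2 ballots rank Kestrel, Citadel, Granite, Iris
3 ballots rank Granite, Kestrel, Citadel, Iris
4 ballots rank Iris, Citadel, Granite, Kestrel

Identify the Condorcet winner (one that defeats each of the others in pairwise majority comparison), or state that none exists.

Kestrel

Head-to-head results (40 voters total):
Granite vs Kestrel: Kestrel wins 24–16.
Granite vs Citadel: Granite wins 24–16.
Granite vs Iris: Granite wins 26–14.
Kestrel vs Citadel: Kestrel wins 27–13.
Kestrel vs Iris: Kestrel wins 27–13.
Citadel vs Iris: Iris wins 35–5.
Kestrel beats each rival — Granite (24–16), Citadel (27–13), Iris (27–13) — so Kestrel is the Condorcet winner.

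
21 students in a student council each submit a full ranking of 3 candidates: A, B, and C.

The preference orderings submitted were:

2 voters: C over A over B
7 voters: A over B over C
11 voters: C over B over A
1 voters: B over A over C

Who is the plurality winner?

First-place vote totals:
  A: 7
  B: 1
  C: 13
C has the most first-place votes.

C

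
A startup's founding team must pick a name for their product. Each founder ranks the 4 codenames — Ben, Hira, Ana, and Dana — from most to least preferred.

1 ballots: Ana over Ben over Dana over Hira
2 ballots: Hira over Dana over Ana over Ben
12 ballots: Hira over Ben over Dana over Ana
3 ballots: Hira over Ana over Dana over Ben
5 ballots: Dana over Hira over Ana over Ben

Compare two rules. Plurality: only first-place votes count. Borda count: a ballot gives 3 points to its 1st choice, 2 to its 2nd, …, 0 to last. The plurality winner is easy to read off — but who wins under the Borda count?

Plurality first-place counts: Ben 0, Hira 17, Ana 1, Dana 5 → Hira.
Borda totals: Ben 26, Hira 61, Ana 16, Dana 35 → Hira.

Hira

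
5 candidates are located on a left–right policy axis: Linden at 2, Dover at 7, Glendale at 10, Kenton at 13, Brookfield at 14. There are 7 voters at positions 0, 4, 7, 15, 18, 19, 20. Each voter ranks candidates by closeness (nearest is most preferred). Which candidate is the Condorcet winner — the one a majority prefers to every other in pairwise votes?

Brookfield

With single-peaked preferences on a line, the Condorcet winner is the candidate closest to the median voter.
The median voter (position 15) is closest to Brookfield at 14.
Check: Brookfield vs Dover — voters closer to Brookfield: 4 of 7.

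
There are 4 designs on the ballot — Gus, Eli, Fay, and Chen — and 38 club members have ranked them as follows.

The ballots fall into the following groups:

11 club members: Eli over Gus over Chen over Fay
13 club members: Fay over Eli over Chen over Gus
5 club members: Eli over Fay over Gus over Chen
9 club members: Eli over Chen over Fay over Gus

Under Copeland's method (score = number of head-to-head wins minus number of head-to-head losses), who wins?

Pairwise results:
  Gus vs Eli: Eli wins 38–0.
  Gus vs Fay: Fay wins 27–11.
  Gus vs Chen: Chen wins 22–16.
  Eli vs Fay: Eli wins 25–13.
  Eli vs Chen: Eli wins 38–0.
  Fay vs Chen: Chen wins 20–18.
Copeland scores (wins − losses):
  Gus: 0 − 3 = -3
  Eli: 3 − 0 = 3
  Fay: 1 − 2 = -1
  Chen: 2 − 1 = 1
Eli has the best Copeland score.

Eli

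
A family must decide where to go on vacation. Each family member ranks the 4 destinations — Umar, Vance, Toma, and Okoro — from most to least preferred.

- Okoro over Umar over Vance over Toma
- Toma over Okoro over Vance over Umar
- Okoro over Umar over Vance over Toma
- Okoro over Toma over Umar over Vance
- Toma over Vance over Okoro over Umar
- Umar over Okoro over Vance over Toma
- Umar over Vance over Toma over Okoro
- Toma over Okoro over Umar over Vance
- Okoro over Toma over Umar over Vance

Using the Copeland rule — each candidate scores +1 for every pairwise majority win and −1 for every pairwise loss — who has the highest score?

Okoro

Pairwise results:
  Umar vs Vance: Umar wins 7–2.
  Umar vs Toma: Toma wins 5–4.
  Umar vs Okoro: Okoro wins 7–2.
  Vance vs Toma: Toma wins 5–4.
  Vance vs Okoro: Okoro wins 7–2.
  Toma vs Okoro: Okoro wins 5–4.
Copeland scores (wins − losses):
  Umar: 1 − 2 = -1
  Vance: 0 − 3 = -3
  Toma: 2 − 1 = 1
  Okoro: 3 − 0 = 3
Okoro has the best Copeland score.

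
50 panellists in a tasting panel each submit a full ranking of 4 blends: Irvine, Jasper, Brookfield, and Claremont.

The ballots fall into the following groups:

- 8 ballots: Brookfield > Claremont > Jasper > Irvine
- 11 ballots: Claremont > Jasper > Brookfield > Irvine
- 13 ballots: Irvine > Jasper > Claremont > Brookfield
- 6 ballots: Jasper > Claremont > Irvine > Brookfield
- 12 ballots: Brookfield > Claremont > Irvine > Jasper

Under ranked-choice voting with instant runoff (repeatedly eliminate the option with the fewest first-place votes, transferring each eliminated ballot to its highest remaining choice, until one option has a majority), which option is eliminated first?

Round 1: Brookfield 20, Irvine 13, Claremont 11, Jasper 6. Jasper has the fewest and is eliminated.
Round 2: Brookfield 20, Claremont 17, Irvine 13. Irvine has the fewest and is eliminated.
Round 3: Claremont 30, Brookfield 20. Claremont has a majority.

Jasper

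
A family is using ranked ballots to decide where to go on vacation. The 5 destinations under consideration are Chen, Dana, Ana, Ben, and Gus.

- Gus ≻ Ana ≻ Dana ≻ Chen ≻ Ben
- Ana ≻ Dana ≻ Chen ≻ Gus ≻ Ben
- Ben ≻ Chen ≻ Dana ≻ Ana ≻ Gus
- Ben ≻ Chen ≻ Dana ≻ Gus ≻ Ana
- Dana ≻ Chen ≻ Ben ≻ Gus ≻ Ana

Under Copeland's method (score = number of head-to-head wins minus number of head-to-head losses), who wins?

Pairwise results:
  Chen vs Dana: Dana wins 3–2.
  Chen vs Ana: Chen wins 3–2.
  Chen vs Ben: Chen wins 3–2.
  Chen vs Gus: Chen wins 4–1.
  Dana vs Ana: Dana wins 3–2.
  Dana vs Ben: Dana wins 3–2.
  Dana vs Gus: Dana wins 4–1.
  Ana vs Ben: Ben wins 3–2.
  Ana vs Gus: Gus wins 3–2.
  Ben vs Gus: Ben wins 3–2.
Copeland scores (wins − losses):
  Chen: 3 − 1 = 2
  Dana: 4 − 0 = 4
  Ana: 0 − 4 = -4
  Ben: 2 − 2 = 0
  Gus: 1 − 3 = -2
Dana has the best Copeland score.

Dana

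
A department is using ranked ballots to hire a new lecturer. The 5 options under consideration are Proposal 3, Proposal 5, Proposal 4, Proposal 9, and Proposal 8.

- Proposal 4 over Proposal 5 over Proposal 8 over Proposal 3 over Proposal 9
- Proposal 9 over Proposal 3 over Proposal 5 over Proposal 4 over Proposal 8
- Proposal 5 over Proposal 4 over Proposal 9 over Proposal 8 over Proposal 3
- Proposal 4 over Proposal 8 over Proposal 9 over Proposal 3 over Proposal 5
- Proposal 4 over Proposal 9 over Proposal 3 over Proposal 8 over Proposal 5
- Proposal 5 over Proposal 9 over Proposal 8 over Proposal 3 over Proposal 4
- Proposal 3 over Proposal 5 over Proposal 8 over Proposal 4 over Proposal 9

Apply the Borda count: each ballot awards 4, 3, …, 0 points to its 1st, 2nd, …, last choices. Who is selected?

Proposal 4

Borda scores:
  Proposal 3: 1 + 3 + 0 + 1 + 2 + 1 + 4 = 12
  Proposal 5: 3 + 2 + 4 + 0 + 0 + 4 + 3 = 16
  Proposal 4: 4 + 1 + 3 + 4 + 4 + 0 + 1 = 17
  Proposal 9: 0 + 4 + 2 + 2 + 3 + 3 + 0 = 14
  Proposal 8: 2 + 0 + 1 + 3 + 1 + 2 + 2 = 11
Proposal 4 has the highest total.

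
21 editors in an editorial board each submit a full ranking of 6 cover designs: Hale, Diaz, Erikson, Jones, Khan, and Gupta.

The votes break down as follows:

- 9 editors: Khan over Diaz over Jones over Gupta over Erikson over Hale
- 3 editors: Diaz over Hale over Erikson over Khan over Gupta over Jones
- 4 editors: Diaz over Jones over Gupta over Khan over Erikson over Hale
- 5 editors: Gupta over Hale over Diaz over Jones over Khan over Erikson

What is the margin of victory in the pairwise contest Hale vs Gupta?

15

Ballots ranking Hale above Gupta: 3.
Ballots ranking Gupta above Hale: 9+4+5 = 18.
Gupta wins 18–3, a margin of 15.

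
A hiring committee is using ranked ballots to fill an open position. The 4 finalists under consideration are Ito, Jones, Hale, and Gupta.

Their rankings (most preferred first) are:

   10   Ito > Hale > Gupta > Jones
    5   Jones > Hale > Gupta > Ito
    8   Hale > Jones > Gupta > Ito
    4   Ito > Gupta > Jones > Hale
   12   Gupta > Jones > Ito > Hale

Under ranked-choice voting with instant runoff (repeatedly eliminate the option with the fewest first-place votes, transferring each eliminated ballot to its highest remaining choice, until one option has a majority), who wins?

Round 1: Ito 14, Gupta 12, Hale 8, Jones 5. Jones has the fewest and is eliminated.
Round 2: Ito 14, Hale 13, Gupta 12. Gupta has the fewest and is eliminated.
Round 3: Ito 26, Hale 13. Ito has a majority.

Ito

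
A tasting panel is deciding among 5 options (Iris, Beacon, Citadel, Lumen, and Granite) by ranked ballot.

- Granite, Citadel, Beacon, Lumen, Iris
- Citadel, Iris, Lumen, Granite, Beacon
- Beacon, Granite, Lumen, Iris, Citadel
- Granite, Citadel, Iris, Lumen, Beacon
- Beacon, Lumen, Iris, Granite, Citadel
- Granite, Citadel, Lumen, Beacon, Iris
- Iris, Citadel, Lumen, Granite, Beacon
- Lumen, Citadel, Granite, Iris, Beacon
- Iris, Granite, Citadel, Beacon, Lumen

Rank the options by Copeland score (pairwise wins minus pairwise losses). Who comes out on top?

Pairwise results:
  Iris vs Beacon: Iris wins 5–4.
  Iris vs Citadel: Citadel wins 5–4.
  Iris vs Lumen: Lumen wins 5–4.
  Iris vs Granite: Granite wins 5–4.
  Beacon vs Citadel: Citadel wins 7–2.
  Beacon vs Lumen: Lumen wins 5–4.
  Beacon vs Granite: Granite wins 7–2.
  Citadel vs Lumen: Citadel wins 6–3.
  Citadel vs Granite: Granite wins 6–3.
  Lumen vs Granite: Granite wins 5–4.
Copeland scores (wins − losses):
  Iris: 1 − 3 = -2
  Beacon: 0 − 4 = -4
  Citadel: 3 − 1 = 2
  Lumen: 2 − 2 = 0
  Granite: 4 − 0 = 4
Granite has the best Copeland score.

Granite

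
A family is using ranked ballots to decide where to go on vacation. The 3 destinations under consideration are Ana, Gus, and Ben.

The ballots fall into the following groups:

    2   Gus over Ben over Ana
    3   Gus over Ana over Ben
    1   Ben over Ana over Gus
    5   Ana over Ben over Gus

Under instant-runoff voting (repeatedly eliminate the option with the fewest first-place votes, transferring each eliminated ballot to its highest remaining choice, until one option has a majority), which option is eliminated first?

Round 1: Ana 5, Gus 5, Ben 1. Ben has the fewest and is eliminated.
Round 2: Ana 6, Gus 5. Ana has a majority.

Ben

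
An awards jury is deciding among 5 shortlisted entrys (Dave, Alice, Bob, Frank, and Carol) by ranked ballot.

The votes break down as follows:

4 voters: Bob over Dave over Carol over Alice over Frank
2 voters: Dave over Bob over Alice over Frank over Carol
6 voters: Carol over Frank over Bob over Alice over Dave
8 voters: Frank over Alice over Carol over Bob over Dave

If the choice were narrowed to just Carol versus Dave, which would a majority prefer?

Carol

Ballots ranking Carol above Dave: 6+8 = 14.
Ballots ranking Dave above Carol: 4+2 = 6.
Carol wins the head-to-head, 14–6.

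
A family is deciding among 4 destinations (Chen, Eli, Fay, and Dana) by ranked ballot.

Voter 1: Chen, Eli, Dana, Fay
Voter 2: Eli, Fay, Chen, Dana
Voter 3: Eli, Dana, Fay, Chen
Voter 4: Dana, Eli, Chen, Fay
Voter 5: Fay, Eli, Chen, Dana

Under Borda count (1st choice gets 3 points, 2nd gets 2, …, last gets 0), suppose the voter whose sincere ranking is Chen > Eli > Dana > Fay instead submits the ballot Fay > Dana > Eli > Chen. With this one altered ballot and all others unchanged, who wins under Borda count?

Eli

Borda totals with the altered ballot: Chen 3, Eli 11, Fay 9, Dana 7.
The winner is unchanged: still Eli.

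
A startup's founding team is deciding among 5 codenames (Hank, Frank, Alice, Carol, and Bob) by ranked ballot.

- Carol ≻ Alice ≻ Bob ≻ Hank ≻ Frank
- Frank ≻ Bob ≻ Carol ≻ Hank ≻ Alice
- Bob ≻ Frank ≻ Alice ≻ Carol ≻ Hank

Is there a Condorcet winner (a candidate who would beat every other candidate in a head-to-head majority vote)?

Yes

Head-to-head results (3 voters total):
Hank vs Frank: Frank wins 2–1.
Hank vs Alice: Alice wins 2–1.
Hank vs Carol: Carol wins 3–0.
Hank vs Bob: Bob wins 3–0.
Frank vs Alice: Frank wins 2–1.
Frank vs Carol: Frank wins 2–1.
Frank vs Bob: Bob wins 2–1.
Alice vs Carol: Carol wins 2–1.
Alice vs Bob: Bob wins 2–1.
Carol vs Bob: Bob wins 2–1.
Bob beats each rival — Hank (3–0), Frank (2–1), Alice (2–1), Carol (2–1) — so Bob is the Condorcet winner.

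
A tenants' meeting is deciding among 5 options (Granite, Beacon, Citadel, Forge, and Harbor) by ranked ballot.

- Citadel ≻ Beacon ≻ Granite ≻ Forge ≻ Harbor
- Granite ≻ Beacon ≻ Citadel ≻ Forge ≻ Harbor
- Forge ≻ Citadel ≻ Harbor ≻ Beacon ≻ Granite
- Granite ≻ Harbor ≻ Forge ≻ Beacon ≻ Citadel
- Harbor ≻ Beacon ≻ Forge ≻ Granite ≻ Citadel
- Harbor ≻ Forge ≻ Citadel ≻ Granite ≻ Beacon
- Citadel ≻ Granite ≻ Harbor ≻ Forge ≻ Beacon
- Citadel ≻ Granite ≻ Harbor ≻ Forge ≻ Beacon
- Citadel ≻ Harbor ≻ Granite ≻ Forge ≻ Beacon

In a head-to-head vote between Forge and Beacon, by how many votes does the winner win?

3

Ballots ranking Forge above Beacon: 6.
Ballots ranking Beacon above Forge: 3.
Forge wins 6–3, a margin of 3.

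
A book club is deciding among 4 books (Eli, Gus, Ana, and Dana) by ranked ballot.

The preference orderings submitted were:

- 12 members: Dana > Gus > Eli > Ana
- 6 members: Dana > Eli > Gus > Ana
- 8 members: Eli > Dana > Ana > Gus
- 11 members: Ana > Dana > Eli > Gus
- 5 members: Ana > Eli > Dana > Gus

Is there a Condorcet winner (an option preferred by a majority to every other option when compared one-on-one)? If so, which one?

Dana

Head-to-head results (42 voters total):
Eli vs Gus: Eli wins 30–12.
Eli vs Ana: Eli wins 26–16.
Eli vs Dana: Dana wins 29–13.
Gus vs Ana: Ana wins 24–18.
Gus vs Dana: Dana wins 42–0.
Ana vs Dana: Dana wins 26–16.
Dana beats each rival — Eli (29–13), Gus (42–0), Ana (26–16) — so Dana is the Condorcet winner.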